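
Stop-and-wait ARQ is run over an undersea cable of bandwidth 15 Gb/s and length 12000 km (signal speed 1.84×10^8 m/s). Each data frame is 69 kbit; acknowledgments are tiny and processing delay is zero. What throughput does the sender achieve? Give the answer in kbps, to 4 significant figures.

529.0 kbps

t_tx = L/R = 69000/15000000000 = 4.6e-06 s.
t_prop = 12000000/184000000 = 0.0652174 s; RTT = 0.130435 s.
Cycle = t_tx + RTT = 0.130439 s.
Throughput = L / cycle = 69000 / 0.130439 = 529.0 kbps.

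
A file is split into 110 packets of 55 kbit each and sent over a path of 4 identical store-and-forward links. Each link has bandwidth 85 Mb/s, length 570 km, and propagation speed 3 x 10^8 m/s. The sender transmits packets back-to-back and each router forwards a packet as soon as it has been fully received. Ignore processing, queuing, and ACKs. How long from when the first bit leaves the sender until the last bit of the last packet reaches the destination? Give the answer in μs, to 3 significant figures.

80700 μs

Per-hop transmission t_tx = L/R = 55000/85000000 = 647.059 μs.
Per-hop propagation t_prop = 570000/300000000 = 1900 μs.
Pipeline fill: first packet needs 4·t_tx to clear all hops; remaining 109 packets each add one t_tx.
Total = (4+110-1)·t_tx + 4·t_prop = 113·647.059 + 4·1900 = 80700 μs.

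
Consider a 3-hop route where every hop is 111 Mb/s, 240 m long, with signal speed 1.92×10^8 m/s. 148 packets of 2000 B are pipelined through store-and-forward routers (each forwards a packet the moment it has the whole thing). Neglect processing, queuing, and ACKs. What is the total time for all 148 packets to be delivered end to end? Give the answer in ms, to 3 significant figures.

21.6 ms

Per-hop transmission t_tx = L/R = 16000/111000000 = 0.144144 ms.
Per-hop propagation t_prop = 240/192000000 = 0.00125 ms.
Pipeline fill: first packet needs 3·t_tx to clear all hops; remaining 147 packets each add one t_tx.
Total = (3+148-1)·t_tx + 3·t_prop = 150·0.144144 + 3·0.00125 = 21.6 ms.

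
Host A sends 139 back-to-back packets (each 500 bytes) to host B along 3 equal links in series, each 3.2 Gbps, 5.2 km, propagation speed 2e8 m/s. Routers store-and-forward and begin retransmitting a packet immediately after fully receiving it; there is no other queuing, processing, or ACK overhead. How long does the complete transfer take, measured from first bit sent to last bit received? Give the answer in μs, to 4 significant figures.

Per-hop transmission t_tx = L/R = 4000/3200000000 = 1.25 μs.
Per-hop propagation t_prop = 5200/200000000 = 26 μs.
Pipeline fill: first packet needs 3·t_tx to clear all hops; remaining 138 packets each add one t_tx.
Total = (3+139-1)·t_tx + 3·t_prop = 141·1.25 + 3·26 = 254.3 μs.

254.3 μs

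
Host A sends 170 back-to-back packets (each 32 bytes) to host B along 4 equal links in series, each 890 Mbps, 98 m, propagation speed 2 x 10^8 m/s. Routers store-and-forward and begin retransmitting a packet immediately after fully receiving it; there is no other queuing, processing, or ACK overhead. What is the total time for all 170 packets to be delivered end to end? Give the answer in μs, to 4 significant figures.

Per-hop transmission t_tx = L/R = 256/890000000 = 0.28764 μs.
Per-hop propagation t_prop = 98/200000000 = 0.49 μs.
Pipeline fill: first packet needs 4·t_tx to clear all hops; remaining 169 packets each add one t_tx.
Total = (4+170-1)·t_tx + 4·t_prop = 173·0.28764 + 4·0.49 = 51.72 μs.

51.72 μs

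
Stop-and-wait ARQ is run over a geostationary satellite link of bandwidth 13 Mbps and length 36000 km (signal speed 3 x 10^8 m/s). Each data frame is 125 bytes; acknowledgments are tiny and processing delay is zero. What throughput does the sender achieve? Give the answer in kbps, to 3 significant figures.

t_tx = L/R = 1000/13000000 = 7.69231e-05 s.
t_prop = 36000000/300000000 = 0.12 s; RTT = 0.24 s.
Cycle = t_tx + RTT = 0.240077 s.
Throughput = L / cycle = 1000 / 0.240077 = 4.17 kbps.

4.17 kbps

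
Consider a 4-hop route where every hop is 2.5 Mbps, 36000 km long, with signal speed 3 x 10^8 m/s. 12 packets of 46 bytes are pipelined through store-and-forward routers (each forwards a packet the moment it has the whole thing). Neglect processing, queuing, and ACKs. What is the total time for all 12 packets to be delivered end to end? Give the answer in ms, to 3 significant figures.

Per-hop transmission t_tx = L/R = 368/2500000 = 0.1472 ms.
Per-hop propagation t_prop = 36000000/300000000 = 120 ms.
Pipeline fill: first packet needs 4·t_tx to clear all hops; remaining 11 packets each add one t_tx.
Total = (4+12-1)·t_tx + 4·t_prop = 15·0.1472 + 4·120 = 482 ms.

482 ms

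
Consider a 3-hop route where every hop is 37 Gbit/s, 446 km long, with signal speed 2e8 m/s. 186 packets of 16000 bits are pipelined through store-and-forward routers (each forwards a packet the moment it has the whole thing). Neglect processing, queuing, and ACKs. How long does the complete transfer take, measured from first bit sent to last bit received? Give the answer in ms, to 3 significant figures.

Per-hop transmission t_tx = L/R = 16000/37000000000 = 0.000432432 ms.
Per-hop propagation t_prop = 446000/200000000 = 2.23 ms.
Pipeline fill: first packet needs 3·t_tx to clear all hops; remaining 185 packets each add one t_tx.
Total = (3+186-1)·t_tx + 3·t_prop = 188·0.000432432 + 3·2.23 = 6.77 ms.

6.77 ms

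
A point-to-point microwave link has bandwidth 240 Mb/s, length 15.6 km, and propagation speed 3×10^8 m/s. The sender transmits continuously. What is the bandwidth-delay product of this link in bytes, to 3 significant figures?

1560 bytes

Propagation delay = 15600 / 300000000 = 5.2e-05 s.
BDP = R × t_prop = 240000000 × 5.2e-05 = 12480 bits.
In bytes: 12480/8 = 1560 bytes.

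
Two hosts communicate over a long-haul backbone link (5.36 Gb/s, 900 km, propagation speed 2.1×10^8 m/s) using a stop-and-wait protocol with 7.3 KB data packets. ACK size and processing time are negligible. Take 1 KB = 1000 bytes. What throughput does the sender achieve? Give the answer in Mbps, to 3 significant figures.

6.80 Mbps

t_tx = L/R = 58400/5360000000 = 1.08955e-05 s.
t_prop = 900000/210000000 = 0.00428571 s; RTT = 0.00857143 s.
Cycle = t_tx + RTT = 0.00858232 s.
Throughput = L / cycle = 58400 / 0.00858232 = 6.80 Mbps.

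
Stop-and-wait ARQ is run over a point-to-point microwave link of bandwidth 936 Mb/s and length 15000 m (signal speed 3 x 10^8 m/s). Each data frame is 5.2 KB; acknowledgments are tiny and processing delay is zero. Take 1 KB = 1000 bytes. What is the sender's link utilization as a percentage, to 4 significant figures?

30.77 %

t_tx = L/R = 41600/936000000 = 4.44444e-05 s.
t_prop = 15000/300000000 = 5e-05 s; RTT = 0.0001 s.
Cycle = t_tx + RTT = 0.000144444 s.
Utilization = t_tx / cycle = 4.44444e-05/0.000144444 = 30.77 %.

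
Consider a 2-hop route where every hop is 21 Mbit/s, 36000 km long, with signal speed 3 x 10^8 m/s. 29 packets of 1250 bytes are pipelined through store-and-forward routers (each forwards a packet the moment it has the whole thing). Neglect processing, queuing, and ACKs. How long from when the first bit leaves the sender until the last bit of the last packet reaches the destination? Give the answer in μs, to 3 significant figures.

Per-hop transmission t_tx = L/R = 10000/21000000 = 476.19 μs.
Per-hop propagation t_prop = 36000000/300000000 = 120000 μs.
Pipeline fill: first packet needs 2·t_tx to clear all hops; remaining 28 packets each add one t_tx.
Total = (2+29-1)·t_tx + 2·t_prop = 30·476.19 + 2·120000 = 254000 μs.

254000 μs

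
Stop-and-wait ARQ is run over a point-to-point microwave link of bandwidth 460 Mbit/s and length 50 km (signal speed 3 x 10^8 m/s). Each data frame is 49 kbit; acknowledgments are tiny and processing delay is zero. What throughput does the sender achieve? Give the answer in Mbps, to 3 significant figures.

t_tx = L/R = 49000/460000000 = 0.000106522 s.
t_prop = 50000/300000000 = 0.000166667 s; RTT = 0.000333333 s.
Cycle = t_tx + RTT = 0.000439855 s.
Throughput = L / cycle = 49000 / 0.000439855 = 111 Mbps.

111 Mbps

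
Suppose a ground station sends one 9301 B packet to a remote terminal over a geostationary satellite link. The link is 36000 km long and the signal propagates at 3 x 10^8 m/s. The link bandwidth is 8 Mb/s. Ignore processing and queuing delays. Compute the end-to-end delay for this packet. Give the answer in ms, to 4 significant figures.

L = 9301 × 8 = 74408 bits.
Transmission delay = L/R = 74408 / 8000000 = 9.301 ms.
Propagation delay = d/s = 36000000 m / 300000000 m/s = 120 ms.
Total = 129.3 ms.

129.3 ms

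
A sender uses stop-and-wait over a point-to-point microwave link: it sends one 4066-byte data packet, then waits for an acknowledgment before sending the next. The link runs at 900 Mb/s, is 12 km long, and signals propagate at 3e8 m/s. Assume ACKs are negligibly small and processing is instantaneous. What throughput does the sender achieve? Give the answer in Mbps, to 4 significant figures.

280.1 Mbps

t_tx = L/R = 32528/900000000 = 3.61422e-05 s.
t_prop = 12000/300000000 = 4e-05 s; RTT = 8e-05 s.
Cycle = t_tx + RTT = 0.000116142 s.
Throughput = L / cycle = 32528 / 0.000116142 = 280.1 Mbps.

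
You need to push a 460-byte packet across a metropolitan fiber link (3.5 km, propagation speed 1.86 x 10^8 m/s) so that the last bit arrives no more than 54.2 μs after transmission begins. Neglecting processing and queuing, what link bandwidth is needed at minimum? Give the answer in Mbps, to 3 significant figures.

L = 3680 bits.
Propagation delay = 3500 / 186000000 = 18.8172 μs.
Transmission budget = 54.2 − 18.8172 = 35.3828 μs.
R ≥ L / t_tx = 3680 bits / 3.53828e-05 s = 104 Mbps.

104 Mbps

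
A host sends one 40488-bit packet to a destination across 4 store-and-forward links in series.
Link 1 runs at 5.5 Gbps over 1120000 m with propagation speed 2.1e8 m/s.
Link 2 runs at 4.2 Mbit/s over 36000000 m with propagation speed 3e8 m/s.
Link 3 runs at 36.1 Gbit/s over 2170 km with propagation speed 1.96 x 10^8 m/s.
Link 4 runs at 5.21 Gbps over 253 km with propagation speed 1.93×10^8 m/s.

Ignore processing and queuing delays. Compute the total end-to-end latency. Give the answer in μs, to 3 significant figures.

Transmission delays (L/R per hop): 7.36145, 9640, 1.12155, 7.77121 μs; sum = 9656.25 μs.
Propagation delays (d/s per hop): 5333.33, 120000, 11071.4, 1310.88 μs; sum = 137716 μs.
End-to-end = 147000 μs.

147000 μs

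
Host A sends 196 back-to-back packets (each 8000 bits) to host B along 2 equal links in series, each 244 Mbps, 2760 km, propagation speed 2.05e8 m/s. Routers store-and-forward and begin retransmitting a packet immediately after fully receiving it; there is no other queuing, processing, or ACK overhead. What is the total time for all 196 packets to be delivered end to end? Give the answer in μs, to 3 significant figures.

Per-hop transmission t_tx = L/R = 8000/244000000 = 32.7869 μs.
Per-hop propagation t_prop = 2760000/2.05e+08 = 13463.4 μs.
Pipeline fill: first packet needs 2·t_tx to clear all hops; remaining 195 packets each add one t_tx.
Total = (2+196-1)·t_tx + 2·t_prop = 197·32.7869 + 2·13463.4 = 33400 μs.

33400 μs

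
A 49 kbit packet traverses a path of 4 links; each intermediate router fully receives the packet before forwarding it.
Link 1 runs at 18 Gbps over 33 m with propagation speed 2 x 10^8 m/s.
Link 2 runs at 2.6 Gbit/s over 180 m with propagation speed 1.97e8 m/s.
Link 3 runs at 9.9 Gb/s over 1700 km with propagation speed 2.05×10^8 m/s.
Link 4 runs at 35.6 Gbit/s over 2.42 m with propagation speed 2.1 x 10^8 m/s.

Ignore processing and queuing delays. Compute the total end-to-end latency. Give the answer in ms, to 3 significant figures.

8.32 ms

L = 49000 bits.
Transmission delays (L/R per hop): 0.00272222, 0.0188462, 0.00494949, 0.0013764 ms; sum = 0.0278943 ms.
Propagation delays (d/s per hop): 0.000165, 0.000913706, 8.29268, 1.15238e-05 ms; sum = 8.29377 ms.
End-to-end = 8.32 ms.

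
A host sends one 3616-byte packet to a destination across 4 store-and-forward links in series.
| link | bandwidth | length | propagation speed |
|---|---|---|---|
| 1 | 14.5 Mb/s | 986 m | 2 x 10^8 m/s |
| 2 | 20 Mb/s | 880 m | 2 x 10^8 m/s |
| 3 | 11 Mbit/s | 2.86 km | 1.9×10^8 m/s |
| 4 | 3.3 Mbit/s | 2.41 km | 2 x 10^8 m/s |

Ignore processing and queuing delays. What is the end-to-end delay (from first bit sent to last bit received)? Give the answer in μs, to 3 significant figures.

14900 μs

L = 3616 × 8 = 28928 bits.
Transmission delays (L/R per hop): 1995.03, 1446.4, 2629.82, 8766.06 μs; sum = 14837.3 μs.
Propagation delays (d/s per hop): 4.93, 4.4, 15.0526, 12.05 μs; sum = 36.4326 μs.
End-to-end = 14900 μs.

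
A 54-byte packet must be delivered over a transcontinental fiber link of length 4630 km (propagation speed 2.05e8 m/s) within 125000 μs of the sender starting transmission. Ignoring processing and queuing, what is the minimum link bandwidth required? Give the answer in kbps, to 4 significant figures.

L = 432 bits.
Propagation delay = 4630000 / 2.05e+08 = 22585.4 μs.
Transmission budget = 125000 − 22585.4 = 102415 μs.
R ≥ L / t_tx = 432 bits / 0.102415 s = 4.218 kbps.

4.218 kbps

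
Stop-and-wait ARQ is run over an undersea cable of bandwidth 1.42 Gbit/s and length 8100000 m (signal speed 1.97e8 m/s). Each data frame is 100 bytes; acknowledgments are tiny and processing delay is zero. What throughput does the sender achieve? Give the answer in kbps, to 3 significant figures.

t_tx = L/R = 800/1420000000 = 5.6338e-07 s.
t_prop = 8100000/197000000 = 0.0411168 s; RTT = 0.0822335 s.
Cycle = t_tx + RTT = 0.0822341 s.
Throughput = L / cycle = 800 / 0.0822341 = 9.73 kbps.

9.73 kbps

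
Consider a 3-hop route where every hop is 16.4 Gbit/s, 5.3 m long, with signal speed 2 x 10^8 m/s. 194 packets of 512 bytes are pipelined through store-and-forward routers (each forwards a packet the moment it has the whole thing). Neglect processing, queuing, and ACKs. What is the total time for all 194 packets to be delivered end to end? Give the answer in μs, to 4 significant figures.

Per-hop transmission t_tx = L/R = 4096/1.64e+10 = 0.249756 μs.
Per-hop propagation t_prop = 5.3/200000000 = 0.0265 μs.
Pipeline fill: first packet needs 3·t_tx to clear all hops; remaining 193 packets each add one t_tx.
Total = (3+194-1)·t_tx + 3·t_prop = 196·0.249756 + 3·0.0265 = 49.03 μs.

49.03 μs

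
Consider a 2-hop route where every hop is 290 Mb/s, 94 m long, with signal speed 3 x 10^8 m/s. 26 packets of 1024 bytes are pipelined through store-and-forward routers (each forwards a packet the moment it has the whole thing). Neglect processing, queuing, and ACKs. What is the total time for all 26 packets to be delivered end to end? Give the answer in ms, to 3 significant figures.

0.763 ms

Per-hop transmission t_tx = L/R = 8192/290000000 = 0.0282483 ms.
Per-hop propagation t_prop = 94/300000000 = 0.000313333 ms.
Pipeline fill: first packet needs 2·t_tx to clear all hops; remaining 25 packets each add one t_tx.
Total = (2+26-1)·t_tx + 2·t_prop = 27·0.0282483 + 2·0.000313333 = 0.763 ms.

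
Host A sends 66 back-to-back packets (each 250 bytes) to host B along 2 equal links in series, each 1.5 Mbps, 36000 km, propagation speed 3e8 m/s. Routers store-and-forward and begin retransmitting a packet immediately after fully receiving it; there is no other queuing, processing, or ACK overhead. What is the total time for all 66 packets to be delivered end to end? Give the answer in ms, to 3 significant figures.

329 ms

Per-hop transmission t_tx = L/R = 2000/1500000 = 1.33333 ms.
Per-hop propagation t_prop = 36000000/300000000 = 120 ms.
Pipeline fill: first packet needs 2·t_tx to clear all hops; remaining 65 packets each add one t_tx.
Total = (2+66-1)·t_tx + 2·t_prop = 67·1.33333 + 2·120 = 329 ms.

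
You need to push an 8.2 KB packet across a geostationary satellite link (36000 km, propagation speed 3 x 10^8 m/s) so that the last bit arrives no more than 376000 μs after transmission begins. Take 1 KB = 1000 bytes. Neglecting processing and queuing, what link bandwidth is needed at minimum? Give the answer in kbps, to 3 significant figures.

256 kbps

L = 65600 bits.
Propagation delay = 36000000 / 300000000 = 120000 μs.
Transmission budget = 376000 − 120000 = 256000 μs.
R ≥ L / t_tx = 65600 bits / 0.256 s = 256 kbps.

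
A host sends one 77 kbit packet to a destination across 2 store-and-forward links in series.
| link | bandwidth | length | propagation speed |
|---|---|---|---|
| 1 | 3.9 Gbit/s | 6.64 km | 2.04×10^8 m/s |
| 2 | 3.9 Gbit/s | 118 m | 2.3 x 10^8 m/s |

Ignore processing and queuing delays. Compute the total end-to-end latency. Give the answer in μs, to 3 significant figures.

L = 77000 bits.
Transmission delay per hop = L/R = 77000/3900000000 = 19.7436 μs; 2 hops → 39.4872 μs.
Propagation delays (d/s per hop): 32.549, 0.513043 μs; sum = 33.0621 μs.
End-to-end = 72.5 μs.

72.5 μs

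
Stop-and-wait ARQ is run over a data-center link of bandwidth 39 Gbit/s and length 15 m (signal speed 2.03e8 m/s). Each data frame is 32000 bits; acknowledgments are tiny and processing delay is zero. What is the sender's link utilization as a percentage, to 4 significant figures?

84.74 %

t_tx = L/R = 32000/39000000000 = 8.20513e-07 s.
t_prop = 15/2.03e+08 = 7.38916e-08 s; RTT = 1.47783e-07 s.
Cycle = t_tx + RTT = 9.68296e-07 s.
Utilization = t_tx / cycle = 8.20513e-07/9.68296e-07 = 84.74 %.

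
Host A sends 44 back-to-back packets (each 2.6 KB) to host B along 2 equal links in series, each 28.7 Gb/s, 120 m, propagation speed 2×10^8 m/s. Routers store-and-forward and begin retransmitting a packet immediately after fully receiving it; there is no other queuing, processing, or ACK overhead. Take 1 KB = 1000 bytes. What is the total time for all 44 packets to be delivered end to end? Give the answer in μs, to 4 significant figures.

33.81 μs

Per-hop transmission t_tx = L/R = 20800/28700000000 = 0.724739 μs.
Per-hop propagation t_prop = 120/200000000 = 0.6 μs.
Pipeline fill: first packet needs 2·t_tx to clear all hops; remaining 43 packets each add one t_tx.
Total = (2+44-1)·t_tx + 2·t_prop = 45·0.724739 + 2·0.6 = 33.81 μs.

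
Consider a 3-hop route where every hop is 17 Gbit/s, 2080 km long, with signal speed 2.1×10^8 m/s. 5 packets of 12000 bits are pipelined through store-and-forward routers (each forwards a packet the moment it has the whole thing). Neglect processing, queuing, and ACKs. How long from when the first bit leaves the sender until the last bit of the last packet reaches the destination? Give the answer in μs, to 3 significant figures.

29700 μs

Per-hop transmission t_tx = L/R = 12000/17000000000 = 0.705882 μs.
Per-hop propagation t_prop = 2080000/210000000 = 9904.76 μs.
Pipeline fill: first packet needs 3·t_tx to clear all hops; remaining 4 packets each add one t_tx.
Total = (3+5-1)·t_tx + 3·t_prop = 7·0.705882 + 3·9904.76 = 29700 μs.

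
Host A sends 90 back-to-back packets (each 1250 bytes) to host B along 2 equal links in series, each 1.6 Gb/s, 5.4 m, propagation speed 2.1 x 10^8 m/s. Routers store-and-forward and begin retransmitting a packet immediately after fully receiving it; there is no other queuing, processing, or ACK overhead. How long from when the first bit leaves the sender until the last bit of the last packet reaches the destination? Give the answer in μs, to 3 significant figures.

Per-hop transmission t_tx = L/R = 10000/1600000000 = 6.25 μs.
Per-hop propagation t_prop = 5.4/210000000 = 0.0257143 μs.
Pipeline fill: first packet needs 2·t_tx to clear all hops; remaining 89 packets each add one t_tx.
Total = (2+90-1)·t_tx + 2·t_prop = 91·6.25 + 2·0.0257143 = 569 μs.

569 μs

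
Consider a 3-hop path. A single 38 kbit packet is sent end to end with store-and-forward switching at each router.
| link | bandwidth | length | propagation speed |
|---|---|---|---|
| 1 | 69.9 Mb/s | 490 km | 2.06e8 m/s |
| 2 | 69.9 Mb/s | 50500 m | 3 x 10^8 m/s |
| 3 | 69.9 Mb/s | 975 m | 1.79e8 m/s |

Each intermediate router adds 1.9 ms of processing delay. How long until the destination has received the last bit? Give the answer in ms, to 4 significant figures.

L = 38000 bits.
Transmission delay per hop = L/R = 38000/69900000 = 0.543634 ms; 3 hops → 1.6309 ms.
Propagation delays (d/s per hop): 2.37864, 0.168333, 0.00544693 ms; sum = 2.55242 ms.
Processing at 2 router(s): 2 × 1.9 ms = 3.8 ms.
End-to-end = 7.983 ms.

7.983 ms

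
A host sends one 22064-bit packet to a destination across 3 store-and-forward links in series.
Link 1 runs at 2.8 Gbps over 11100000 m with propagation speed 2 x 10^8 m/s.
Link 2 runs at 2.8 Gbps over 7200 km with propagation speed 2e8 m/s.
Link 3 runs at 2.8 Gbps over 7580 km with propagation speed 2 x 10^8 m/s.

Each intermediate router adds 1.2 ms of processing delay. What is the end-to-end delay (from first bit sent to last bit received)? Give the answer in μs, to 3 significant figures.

Transmission delay per hop = L/R = 22064/2800000000 = 7.88 μs; 3 hops → 23.64 μs.
Propagation delays (d/s per hop): 55500, 36000, 37900 μs; sum = 129400 μs.
Processing at 2 router(s): 2 × 1.2 ms = 2400 μs.
End-to-end = 132000 μs.

132000 μs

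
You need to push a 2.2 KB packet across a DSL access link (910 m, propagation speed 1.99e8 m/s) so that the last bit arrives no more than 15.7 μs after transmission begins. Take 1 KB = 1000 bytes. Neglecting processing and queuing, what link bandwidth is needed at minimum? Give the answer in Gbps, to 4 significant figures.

1.582 Gbps

L = 17600 bits.
Propagation delay = 910 / 199000000 = 4.57286 μs.
Transmission budget = 15.7 − 4.57286 = 11.1271 μs.
R ≥ L / t_tx = 17600 bits / 1.11271e-05 s = 1.582 Gbps.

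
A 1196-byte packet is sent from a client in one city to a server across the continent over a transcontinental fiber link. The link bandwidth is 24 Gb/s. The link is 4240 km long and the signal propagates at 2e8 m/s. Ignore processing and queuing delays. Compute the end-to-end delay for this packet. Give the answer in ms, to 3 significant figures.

21.2 ms

L = 1196 × 8 = 9568 bits.
Transmission delay = L/R = 9568 / 24000000000 = 0.000398667 ms.
Propagation delay = d/s = 4240000 m / 200000000 m/s = 21.2 ms.
Total = 21.2 ms.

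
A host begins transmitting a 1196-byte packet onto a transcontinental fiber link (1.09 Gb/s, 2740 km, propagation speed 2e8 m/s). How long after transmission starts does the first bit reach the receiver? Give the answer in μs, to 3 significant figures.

13700 μs

First bit experiences only propagation delay: d/s = 2740000/200000000 = 13700 μs.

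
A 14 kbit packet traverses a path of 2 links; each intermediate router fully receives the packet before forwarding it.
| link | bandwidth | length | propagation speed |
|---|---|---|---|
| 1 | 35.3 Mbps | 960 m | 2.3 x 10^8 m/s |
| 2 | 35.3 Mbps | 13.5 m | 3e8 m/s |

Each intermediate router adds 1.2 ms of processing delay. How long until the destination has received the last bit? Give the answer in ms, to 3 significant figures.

L = 14000 bits.
Transmission delay per hop = L/R = 14000/35300000 = 0.396601 ms; 2 hops → 0.793201 ms.
Propagation delays (d/s per hop): 0.00417391, 4.5e-05 ms; sum = 0.00421891 ms.
Processing at 1 router(s): 1 × 1.2 ms = 1.2 ms.
End-to-end = 2.00 ms.

2.00 ms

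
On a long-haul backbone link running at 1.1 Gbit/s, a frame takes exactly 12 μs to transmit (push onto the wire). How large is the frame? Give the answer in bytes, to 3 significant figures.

L = R × t_tx = 1100000000 b/s × 1.2e-05 s = 13200 bits.
In bytes: 13200 / 8 = 1650 bytes.

1650 bytes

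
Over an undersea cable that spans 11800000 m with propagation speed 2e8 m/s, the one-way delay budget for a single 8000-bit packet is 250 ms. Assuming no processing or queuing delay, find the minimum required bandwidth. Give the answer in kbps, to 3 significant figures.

Propagation delay = 11800000 / 200000000 = 59 ms.
Transmission budget = 250 − 59 = 191 ms.
R ≥ L / t_tx = 8000 bits / 0.191 s = 41.9 kbps.

41.9 kbps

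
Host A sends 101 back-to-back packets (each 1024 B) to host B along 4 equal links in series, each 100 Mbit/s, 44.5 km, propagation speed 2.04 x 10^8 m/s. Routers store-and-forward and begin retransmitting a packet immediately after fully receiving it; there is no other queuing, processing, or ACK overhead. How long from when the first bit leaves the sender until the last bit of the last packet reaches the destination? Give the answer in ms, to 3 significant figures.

9.39 ms

Per-hop transmission t_tx = L/R = 8192/100000000 = 0.08192 ms.
Per-hop propagation t_prop = 44500/204000000 = 0.218137 ms.
Pipeline fill: first packet needs 4·t_tx to clear all hops; remaining 100 packets each add one t_tx.
Total = (4+101-1)·t_tx + 4·t_prop = 104·0.08192 + 4·0.218137 = 9.39 ms.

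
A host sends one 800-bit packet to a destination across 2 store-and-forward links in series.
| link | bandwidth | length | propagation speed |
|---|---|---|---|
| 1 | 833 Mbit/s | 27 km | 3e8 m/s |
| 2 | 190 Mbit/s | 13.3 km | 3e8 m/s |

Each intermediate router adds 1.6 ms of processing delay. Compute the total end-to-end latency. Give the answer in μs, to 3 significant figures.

1740 μs

Transmission delays (L/R per hop): 0.960384, 4.21053 μs; sum = 5.17091 μs.
Propagation delays (d/s per hop): 90, 44.3333 μs; sum = 134.333 μs.
Processing at 1 router(s): 1 × 1.6 ms = 1600 μs.
End-to-end = 1740 μs.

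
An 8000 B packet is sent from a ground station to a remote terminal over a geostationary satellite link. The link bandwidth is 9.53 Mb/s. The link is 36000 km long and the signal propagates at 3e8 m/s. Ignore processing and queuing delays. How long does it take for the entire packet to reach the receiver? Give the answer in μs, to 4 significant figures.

L = 8000 × 8 = 64000 bits.
Transmission delay = L/R = 64000 / 9530000 = 6715.63 μs.
Propagation delay = d/s = 36000000 m / 300000000 m/s = 120000 μs.
Total = 126700 μs.

126700 μs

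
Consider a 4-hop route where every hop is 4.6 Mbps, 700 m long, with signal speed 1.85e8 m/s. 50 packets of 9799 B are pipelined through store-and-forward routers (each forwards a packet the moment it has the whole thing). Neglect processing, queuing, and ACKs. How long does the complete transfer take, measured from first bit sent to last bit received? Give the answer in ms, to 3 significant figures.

Per-hop transmission t_tx = L/R = 78392/4600000 = 17.0417 ms.
Per-hop propagation t_prop = 700/185000000 = 0.00378378 ms.
Pipeline fill: first packet needs 4·t_tx to clear all hops; remaining 49 packets each add one t_tx.
Total = (4+50-1)·t_tx + 4·t_prop = 53·17.0417 + 4·0.00378378 = 903 ms.

903 ms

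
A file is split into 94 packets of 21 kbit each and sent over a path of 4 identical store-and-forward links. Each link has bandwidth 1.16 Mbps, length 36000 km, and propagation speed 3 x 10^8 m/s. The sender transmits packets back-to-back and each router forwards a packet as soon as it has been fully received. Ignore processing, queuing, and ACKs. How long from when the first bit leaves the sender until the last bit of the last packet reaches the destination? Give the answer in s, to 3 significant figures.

2.24 s

Per-hop transmission t_tx = L/R = 21000/1160000 = 0.0181034 s.
Per-hop propagation t_prop = 36000000/300000000 = 0.12 s.
Pipeline fill: first packet needs 4·t_tx to clear all hops; remaining 93 packets each add one t_tx.
Total = (4+94-1)·t_tx + 4·t_prop = 97·0.0181034 + 4·0.12 = 2.24 s.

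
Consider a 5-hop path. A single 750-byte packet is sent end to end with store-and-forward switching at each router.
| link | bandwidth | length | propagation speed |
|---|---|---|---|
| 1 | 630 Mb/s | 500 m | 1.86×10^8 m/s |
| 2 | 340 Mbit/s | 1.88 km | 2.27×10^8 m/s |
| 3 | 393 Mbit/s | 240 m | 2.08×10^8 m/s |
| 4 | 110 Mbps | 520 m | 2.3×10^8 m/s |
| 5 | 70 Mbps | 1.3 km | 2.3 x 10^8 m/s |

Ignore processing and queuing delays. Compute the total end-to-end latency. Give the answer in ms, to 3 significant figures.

L = 750 × 8 = 6000 bits.
Transmission delays (L/R per hop): 0.00952381, 0.0176471, 0.0152672, 0.0545455, 0.0857143 ms; sum = 0.182698 ms.
Propagation delays (d/s per hop): 0.00268817, 0.00828194, 0.00115385, 0.00226087, 0.00565217 ms; sum = 0.020037 ms.
End-to-end = 0.203 ms.

0.203 ms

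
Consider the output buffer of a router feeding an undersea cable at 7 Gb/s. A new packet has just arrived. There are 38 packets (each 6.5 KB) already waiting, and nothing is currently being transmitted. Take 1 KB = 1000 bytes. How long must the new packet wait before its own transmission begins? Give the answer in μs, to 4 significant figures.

Each queued packet: L/R = 52000/7000000000 = 7.42857 μs.
38 queued → 282.286 μs.
Queuing delay = 282.3 μs.

282.3 μs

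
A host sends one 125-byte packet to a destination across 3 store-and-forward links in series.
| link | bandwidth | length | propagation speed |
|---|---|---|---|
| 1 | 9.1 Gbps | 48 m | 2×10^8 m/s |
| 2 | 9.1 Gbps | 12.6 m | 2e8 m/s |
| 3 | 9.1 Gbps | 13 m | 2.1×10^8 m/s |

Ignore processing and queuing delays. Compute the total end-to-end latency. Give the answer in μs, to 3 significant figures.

L = 125 × 8 = 1000 bits.
Transmission delay per hop = L/R = 1000/9100000000 = 0.10989 μs; 3 hops → 0.32967 μs.
Propagation delays (d/s per hop): 0.24, 0.063, 0.0619048 μs; sum = 0.364905 μs.
End-to-end = 0.695 μs.

0.695 μs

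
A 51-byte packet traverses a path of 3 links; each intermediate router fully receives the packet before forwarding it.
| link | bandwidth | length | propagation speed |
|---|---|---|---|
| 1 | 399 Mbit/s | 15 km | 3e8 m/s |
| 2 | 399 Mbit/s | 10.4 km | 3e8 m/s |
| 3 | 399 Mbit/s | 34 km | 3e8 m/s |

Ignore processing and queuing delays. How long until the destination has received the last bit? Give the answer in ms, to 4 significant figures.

L = 51 × 8 = 408 bits.
Transmission delay per hop = L/R = 408/399000000 = 0.00102256 ms; 3 hops → 0.00306767 ms.
Propagation delays (d/s per hop): 0.05, 0.0346667, 0.113333 ms; sum = 0.198 ms.
End-to-end = 0.2011 ms.

0.2011 ms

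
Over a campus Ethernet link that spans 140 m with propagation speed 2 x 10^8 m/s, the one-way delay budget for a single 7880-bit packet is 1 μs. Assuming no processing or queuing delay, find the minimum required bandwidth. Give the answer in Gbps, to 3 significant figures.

Propagation delay = 140 / 200000000 = 0.7 μs.
Transmission budget = 1 − 0.7 = 0.3 μs.
R ≥ L / t_tx = 7880 bits / 3e-07 s = 26.3 Gbps.

26.3 Gbps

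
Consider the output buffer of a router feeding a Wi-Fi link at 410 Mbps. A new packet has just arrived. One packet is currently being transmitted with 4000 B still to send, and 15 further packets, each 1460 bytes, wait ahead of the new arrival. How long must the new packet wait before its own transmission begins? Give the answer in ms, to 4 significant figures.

0.5054 ms

Each queued packet: L/R = 11680/410000000 = 0.0284878 ms.
15 queued → 0.427317 ms.
Plus remaining 32000 bits of current packet: 0.0780488 ms.
Queuing delay = 0.5054 ms.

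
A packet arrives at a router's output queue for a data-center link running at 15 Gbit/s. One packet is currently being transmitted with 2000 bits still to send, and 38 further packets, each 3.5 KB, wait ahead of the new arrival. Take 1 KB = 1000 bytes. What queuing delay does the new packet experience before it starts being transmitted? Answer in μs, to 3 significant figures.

Each queued packet: L/R = 28000/15000000000 = 1.86667 μs.
38 queued → 70.9333 μs.
Plus remaining 2000 bits of current packet: 0.133333 μs.
Queuing delay = 71.1 μs.

71.1 μs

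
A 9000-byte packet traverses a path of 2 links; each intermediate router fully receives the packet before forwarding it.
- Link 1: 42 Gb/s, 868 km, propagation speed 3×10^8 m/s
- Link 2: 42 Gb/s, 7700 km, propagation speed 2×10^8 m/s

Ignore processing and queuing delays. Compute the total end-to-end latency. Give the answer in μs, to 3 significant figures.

L = 9000 × 8 = 72000 bits.
Transmission delay per hop = L/R = 72000/42000000000 = 1.71429 μs; 2 hops → 3.42857 μs.
Propagation delays (d/s per hop): 2893.33, 38500 μs; sum = 41393.3 μs.
End-to-end = 41400 μs.

41400 μs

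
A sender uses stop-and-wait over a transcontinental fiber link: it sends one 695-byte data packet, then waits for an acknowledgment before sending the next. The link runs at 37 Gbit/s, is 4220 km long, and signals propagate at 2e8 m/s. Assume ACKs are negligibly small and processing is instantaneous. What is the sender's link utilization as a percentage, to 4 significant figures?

t_tx = L/R = 5560/37000000000 = 1.5027e-07 s.
t_prop = 4220000/200000000 = 0.0211 s; RTT = 0.0422 s.
Cycle = t_tx + RTT = 0.0422002 s.
Utilization = t_tx / cycle = 1.5027e-07/0.0422002 = 0.0003561 %.

0.0003561 %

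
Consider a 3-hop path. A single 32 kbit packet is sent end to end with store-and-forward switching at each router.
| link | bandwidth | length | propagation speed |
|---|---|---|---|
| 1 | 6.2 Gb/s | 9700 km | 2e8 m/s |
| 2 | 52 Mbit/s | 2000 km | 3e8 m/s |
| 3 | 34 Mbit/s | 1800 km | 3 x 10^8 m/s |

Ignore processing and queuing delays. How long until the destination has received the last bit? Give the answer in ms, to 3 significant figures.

L = 32000 bits.
Transmission delays (L/R per hop): 0.00516129, 0.615385, 0.941176 ms; sum = 1.56172 ms.
Propagation delays (d/s per hop): 48.5, 6.66667, 6 ms; sum = 61.1667 ms.
End-to-end = 62.7 ms.

62.7 ms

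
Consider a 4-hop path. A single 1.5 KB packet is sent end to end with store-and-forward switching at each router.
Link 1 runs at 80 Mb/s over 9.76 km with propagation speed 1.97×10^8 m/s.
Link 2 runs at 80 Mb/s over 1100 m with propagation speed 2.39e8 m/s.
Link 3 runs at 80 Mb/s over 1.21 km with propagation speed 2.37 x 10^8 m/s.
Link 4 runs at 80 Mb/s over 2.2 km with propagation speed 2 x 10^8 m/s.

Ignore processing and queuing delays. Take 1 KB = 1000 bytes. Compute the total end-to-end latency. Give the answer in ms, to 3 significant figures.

L = 12000 bits.
Transmission delay per hop = L/R = 12000/80000000 = 0.15 ms; 4 hops → 0.6 ms.
Propagation delays (d/s per hop): 0.0495431, 0.00460251, 0.00510549, 0.011 ms; sum = 0.0702511 ms.
End-to-end = 0.670 ms.

0.670 ms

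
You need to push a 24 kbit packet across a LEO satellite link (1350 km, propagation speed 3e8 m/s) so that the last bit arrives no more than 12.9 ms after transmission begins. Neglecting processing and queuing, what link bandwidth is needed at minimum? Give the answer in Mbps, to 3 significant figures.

2.86 Mbps

Propagation delay = 1350000 / 300000000 = 4.5 ms.
Transmission budget = 12.9 − 4.5 = 8.4 ms.
R ≥ L / t_tx = 24000 bits / 0.0084 s = 2.86 Mbps.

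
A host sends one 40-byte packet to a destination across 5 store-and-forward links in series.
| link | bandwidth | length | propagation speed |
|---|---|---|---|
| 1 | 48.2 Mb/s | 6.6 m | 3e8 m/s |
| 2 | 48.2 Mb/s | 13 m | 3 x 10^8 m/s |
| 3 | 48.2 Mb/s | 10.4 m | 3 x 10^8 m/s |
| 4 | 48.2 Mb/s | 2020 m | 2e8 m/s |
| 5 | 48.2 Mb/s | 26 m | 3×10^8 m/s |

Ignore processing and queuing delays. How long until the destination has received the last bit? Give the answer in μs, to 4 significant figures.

43.48 μs

L = 40 × 8 = 320 bits.
Transmission delay per hop = L/R = 320/48200000 = 6.639 μs; 5 hops → 33.195 μs.
Propagation delays (d/s per hop): 0.022, 0.0433333, 0.0346667, 10.1, 0.0866667 μs; sum = 10.2867 μs.
End-to-end = 43.48 μs.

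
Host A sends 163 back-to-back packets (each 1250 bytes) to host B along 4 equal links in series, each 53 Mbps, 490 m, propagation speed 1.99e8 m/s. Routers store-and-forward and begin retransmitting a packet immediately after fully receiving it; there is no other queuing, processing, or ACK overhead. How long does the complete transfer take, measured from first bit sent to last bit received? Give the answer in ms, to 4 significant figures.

Per-hop transmission t_tx = L/R = 10000/53000000 = 0.188679 ms.
Per-hop propagation t_prop = 490/199000000 = 0.00246231 ms.
Pipeline fill: first packet needs 4·t_tx to clear all hops; remaining 162 packets each add one t_tx.
Total = (4+163-1)·t_tx + 4·t_prop = 166·0.188679 + 4·0.00246231 = 31.33 ms.

31.33 ms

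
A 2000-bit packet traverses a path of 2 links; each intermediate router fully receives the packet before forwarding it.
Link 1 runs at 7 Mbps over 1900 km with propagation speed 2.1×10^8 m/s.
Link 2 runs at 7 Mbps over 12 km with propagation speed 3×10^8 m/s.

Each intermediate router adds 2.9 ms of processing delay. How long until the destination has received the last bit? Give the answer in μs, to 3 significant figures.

Transmission delay per hop = L/R = 2000/7000000 = 285.714 μs; 2 hops → 571.429 μs.
Propagation delays (d/s per hop): 9047.62, 40 μs; sum = 9087.62 μs.
Processing at 1 router(s): 1 × 2.9 ms = 2900 μs.
End-to-end = 12600 μs.

12600 μs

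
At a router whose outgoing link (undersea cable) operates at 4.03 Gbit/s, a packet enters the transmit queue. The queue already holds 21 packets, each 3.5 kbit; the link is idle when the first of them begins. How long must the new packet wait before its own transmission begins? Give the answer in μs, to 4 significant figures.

18.24 μs

Each queued packet: L/R = 3500/4.03e+09 = 0.868486 μs.
21 queued → 18.2382 μs.
Queuing delay = 18.24 μs.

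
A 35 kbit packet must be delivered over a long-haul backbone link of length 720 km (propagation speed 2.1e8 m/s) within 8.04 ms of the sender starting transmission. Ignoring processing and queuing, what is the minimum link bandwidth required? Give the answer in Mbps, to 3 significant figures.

7.59 Mbps

Propagation delay = 720000 / 210000000 = 3.42857 ms.
Transmission budget = 8.04 − 3.42857 = 4.61143 ms.
R ≥ L / t_tx = 35000 bits / 0.00461143 s = 7.59 Mbps.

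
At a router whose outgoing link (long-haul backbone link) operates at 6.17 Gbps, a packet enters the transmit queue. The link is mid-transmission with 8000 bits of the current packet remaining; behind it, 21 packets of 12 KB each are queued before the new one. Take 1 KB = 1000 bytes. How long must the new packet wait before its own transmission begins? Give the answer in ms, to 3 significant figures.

Each queued packet: L/R = 96000/6170000000 = 0.0155592 ms.
21 queued → 0.326742 ms.
Plus remaining 8000 bits of current packet: 0.0012966 ms.
Queuing delay = 0.328 ms.

0.328 ms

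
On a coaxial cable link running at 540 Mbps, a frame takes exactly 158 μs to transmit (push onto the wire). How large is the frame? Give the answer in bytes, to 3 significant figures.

L = R × t_tx = 540000000 b/s × 0.000158 s = 85320 bits.
In bytes: 85320 / 8 = 10700 bytes.

10700 bytes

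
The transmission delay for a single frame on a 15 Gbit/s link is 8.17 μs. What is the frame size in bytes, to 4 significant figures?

L = R × t_tx = 15000000000 b/s × 8.17e-06 s = 122550 bits.
In bytes: 122550 / 8 = 15320 bytes.

15320 bytes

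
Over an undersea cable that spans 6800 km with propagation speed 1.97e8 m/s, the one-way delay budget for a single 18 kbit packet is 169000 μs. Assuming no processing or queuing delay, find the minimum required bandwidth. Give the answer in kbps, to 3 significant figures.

134 kbps

Propagation delay = 6800000 / 197000000 = 34517.8 μs.
Transmission budget = 169000 − 34517.8 = 134482 μs.
R ≥ L / t_tx = 18000 bits / 0.134482 s = 134 kbps.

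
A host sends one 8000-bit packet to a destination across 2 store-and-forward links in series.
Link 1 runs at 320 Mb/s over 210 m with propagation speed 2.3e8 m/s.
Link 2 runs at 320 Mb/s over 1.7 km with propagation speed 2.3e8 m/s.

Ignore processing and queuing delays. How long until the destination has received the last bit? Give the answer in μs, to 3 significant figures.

58.3 μs

Transmission delay per hop = L/R = 8000/320000000 = 25 μs; 2 hops → 50 μs.
Propagation delays (d/s per hop): 0.913043, 7.3913 μs; sum = 8.30435 μs.
End-to-end = 58.3 μs.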